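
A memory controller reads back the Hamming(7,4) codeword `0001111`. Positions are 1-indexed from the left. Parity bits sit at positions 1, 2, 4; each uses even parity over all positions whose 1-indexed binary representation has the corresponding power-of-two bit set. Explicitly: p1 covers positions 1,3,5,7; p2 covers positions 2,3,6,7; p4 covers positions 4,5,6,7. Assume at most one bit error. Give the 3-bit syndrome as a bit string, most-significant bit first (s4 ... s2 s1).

s1: b1⊕b3⊕b5⊕b7 = 0⊕0⊕1⊕1 = 0
s2: b2⊕b3⊕b6⊕b7 = 0⊕0⊕1⊕1 = 0
s4: b4⊕b5⊕b6⊕b7 = 1⊕1⊕1⊕1 = 0
Syndrome (s4...s1) = 000 → position 0 (no error).

000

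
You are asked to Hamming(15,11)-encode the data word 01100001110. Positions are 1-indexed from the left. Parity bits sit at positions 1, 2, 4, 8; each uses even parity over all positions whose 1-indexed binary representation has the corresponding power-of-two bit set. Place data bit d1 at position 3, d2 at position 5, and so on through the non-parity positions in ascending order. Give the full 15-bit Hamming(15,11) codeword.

Place data bits at non-power-of-two positions: b3=0, b5=1, b6=1, b7=0, b9=0, b10=0, b11=0, b12=1, b13=1, b14=1, b15=0.
p1 = XOR of data positions {3,5,7,9,11,13,15} = 0⊕1⊕0⊕0⊕0⊕1⊕0 = 0
p2 = XOR of data positions {3,6,7,10,11,14,15} = 0⊕1⊕0⊕0⊕0⊕1⊕0 = 0
p4 = XOR of data positions {5,6,7,12,13,14,15} = 1⊕1⊕0⊕1⊕1⊕1⊕0 = 1
p8 = XOR of data positions {9,10,11,12,13,14,15} = 0⊕0⊕0⊕1⊕1⊕1⊕0 = 1
Codeword b1..b15 = 000111010001110

000111010001110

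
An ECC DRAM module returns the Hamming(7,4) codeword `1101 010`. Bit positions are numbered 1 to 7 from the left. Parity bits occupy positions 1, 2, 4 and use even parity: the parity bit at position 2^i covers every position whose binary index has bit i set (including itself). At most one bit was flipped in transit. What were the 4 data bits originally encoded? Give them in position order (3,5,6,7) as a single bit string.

0010

s1: b1⊕b3⊕b5⊕b7 = 1⊕0⊕0⊕0 = 1
s2: b2⊕b3⊕b6⊕b7 = 1⊕0⊕1⊕0 = 0
s4: b4⊕b5⊕b6⊕b7 = 1⊕0⊕1⊕0 = 0
Syndrome (s4...s1) = 001 → position 1.
Flip bit 1: corrected codeword = 0101010
Data bits at positions 3,5,6,7: 0010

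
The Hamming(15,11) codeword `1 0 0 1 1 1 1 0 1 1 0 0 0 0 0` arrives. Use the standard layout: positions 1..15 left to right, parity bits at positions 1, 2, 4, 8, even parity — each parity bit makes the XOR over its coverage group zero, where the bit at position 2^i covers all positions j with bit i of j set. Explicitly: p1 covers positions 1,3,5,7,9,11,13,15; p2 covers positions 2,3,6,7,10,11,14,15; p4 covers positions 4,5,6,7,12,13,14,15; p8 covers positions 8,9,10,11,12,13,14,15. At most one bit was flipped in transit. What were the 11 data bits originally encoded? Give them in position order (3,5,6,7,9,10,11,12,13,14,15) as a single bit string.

s1: b1⊕b3⊕b5⊕b7⊕b9⊕b11⊕b13⊕b15 = 1⊕0⊕1⊕1⊕1⊕0⊕0⊕0 = 0
s2: b2⊕b3⊕b6⊕b7⊕b10⊕b11⊕b14⊕b15 = 0⊕0⊕1⊕1⊕1⊕0⊕0⊕0 = 1
s4: b4⊕b5⊕b6⊕b7⊕b12⊕b13⊕b14⊕b15 = 1⊕1⊕1⊕1⊕0⊕0⊕0⊕0 = 0
s8: b8⊕b9⊕b10⊕b11⊕b12⊕b13⊕b14⊕b15 = 0⊕1⊕1⊕0⊕0⊕0⊕0⊕0 = 0
Syndrome (s8...s1) = 0010 → position 2.
Flip bit 2: corrected codeword = 110111101100000
Data bits at positions 3,5,6,7,9,10,11,12,13,14,15: 01111100000

01111100000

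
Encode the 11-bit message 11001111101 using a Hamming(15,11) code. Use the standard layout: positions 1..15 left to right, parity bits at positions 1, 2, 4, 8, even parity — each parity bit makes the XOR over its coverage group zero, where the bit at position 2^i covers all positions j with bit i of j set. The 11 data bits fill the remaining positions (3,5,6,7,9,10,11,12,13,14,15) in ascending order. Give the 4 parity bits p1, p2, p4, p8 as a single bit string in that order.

Place data bits at non-power-of-two positions: b3=1, b5=1, b6=0, b7=0, b9=1, b10=1, b11=1, b12=1, b13=1, b14=0, b15=1.
p1 = XOR of data positions {3,5,7,9,11,13,15} = 1⊕1⊕0⊕1⊕1⊕1⊕1 = 0
p2 = XOR of data positions {3,6,7,10,11,14,15} = 1⊕0⊕0⊕1⊕1⊕0⊕1 = 0
p4 = XOR of data positions {5,6,7,12,13,14,15} = 1⊕0⊕0⊕1⊕1⊕0⊕1 = 0
p8 = XOR of data positions {9,10,11,12,13,14,15} = 1⊕1⊕1⊕1⊕1⊕0⊕1 = 0
Parity bits p1,p2,p4,p8 = 0000

0000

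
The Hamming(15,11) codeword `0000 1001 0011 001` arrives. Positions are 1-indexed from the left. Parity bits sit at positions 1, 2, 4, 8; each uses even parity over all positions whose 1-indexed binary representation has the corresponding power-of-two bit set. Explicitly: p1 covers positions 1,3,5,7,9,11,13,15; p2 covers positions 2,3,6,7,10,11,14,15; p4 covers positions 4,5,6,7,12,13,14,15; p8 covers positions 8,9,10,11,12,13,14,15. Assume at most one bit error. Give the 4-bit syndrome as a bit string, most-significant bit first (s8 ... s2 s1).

0101

s1: b1⊕b3⊕b5⊕b7⊕b9⊕b11⊕b13⊕b15 = 0⊕0⊕1⊕0⊕0⊕1⊕0⊕1 = 1
s2: b2⊕b3⊕b6⊕b7⊕b10⊕b11⊕b14⊕b15 = 0⊕0⊕0⊕0⊕0⊕1⊕0⊕1 = 0
s4: b4⊕b5⊕b6⊕b7⊕b12⊕b13⊕b14⊕b15 = 0⊕1⊕0⊕0⊕1⊕0⊕0⊕1 = 1
s8: b8⊕b9⊕b10⊕b11⊕b12⊕b13⊕b14⊕b15 = 1⊕0⊕0⊕1⊕1⊕0⊕0⊕1 = 0
Syndrome (s8...s1) = 0101 → position 5.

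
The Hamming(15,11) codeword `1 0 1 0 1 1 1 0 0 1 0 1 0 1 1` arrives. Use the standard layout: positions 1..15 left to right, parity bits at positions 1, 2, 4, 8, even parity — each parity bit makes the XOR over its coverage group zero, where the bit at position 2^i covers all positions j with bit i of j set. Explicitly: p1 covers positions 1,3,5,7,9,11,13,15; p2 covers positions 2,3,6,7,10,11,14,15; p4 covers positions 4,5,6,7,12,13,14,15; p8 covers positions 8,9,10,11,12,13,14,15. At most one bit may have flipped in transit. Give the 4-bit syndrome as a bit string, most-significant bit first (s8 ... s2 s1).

s1: b1⊕b3⊕b5⊕b7⊕b9⊕b11⊕b13⊕b15 = 1⊕1⊕1⊕1⊕0⊕0⊕0⊕1 = 1
s2: b2⊕b3⊕b6⊕b7⊕b10⊕b11⊕b14⊕b15 = 0⊕1⊕1⊕1⊕1⊕0⊕1⊕1 = 0
s4: b4⊕b5⊕b6⊕b7⊕b12⊕b13⊕b14⊕b15 = 0⊕1⊕1⊕1⊕1⊕0⊕1⊕1 = 0
s8: b8⊕b9⊕b10⊕b11⊕b12⊕b13⊕b14⊕b15 = 0⊕0⊕1⊕0⊕1⊕0⊕1⊕1 = 0
Syndrome (s8...s1) = 0001 → position 1.

0001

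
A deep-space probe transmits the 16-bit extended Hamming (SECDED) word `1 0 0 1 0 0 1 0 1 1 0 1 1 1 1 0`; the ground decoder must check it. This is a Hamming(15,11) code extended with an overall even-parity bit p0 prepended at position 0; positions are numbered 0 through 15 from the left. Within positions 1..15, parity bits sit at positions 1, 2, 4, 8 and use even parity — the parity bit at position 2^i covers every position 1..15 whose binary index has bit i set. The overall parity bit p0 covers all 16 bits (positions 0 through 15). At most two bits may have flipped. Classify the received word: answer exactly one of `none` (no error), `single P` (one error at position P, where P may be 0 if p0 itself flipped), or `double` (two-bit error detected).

s1: b1⊕b3⊕b5⊕b7⊕b9⊕b11⊕b13⊕b15 = 0⊕1⊕0⊕0⊕1⊕1⊕1⊕0 = 0
s2: b2⊕b3⊕b6⊕b7⊕b10⊕b11⊕b14⊕b15 = 0⊕1⊕1⊕0⊕0⊕1⊕1⊕0 = 0
s4: b4⊕b5⊕b6⊕b7⊕b12⊕b13⊕b14⊕b15 = 0⊕0⊕1⊕0⊕1⊕1⊕1⊕0 = 0
s8: b8⊕b9⊕b10⊕b11⊕b12⊕b13⊕b14⊕b15 = 1⊕1⊕0⊕1⊕1⊕1⊕1⊕0 = 0
Syndrome (s8...s1) = 0000 → position 0 (no error).
Overall parity (XOR of all 16 bits, including p0): 1⊕0⊕0⊕1⊕0⊕0⊕1⊕0⊕1⊕1⊕0⊕1⊕1⊕1⊕1⊕0 = 1
Overall=1, syndrome position=0 → single-bit error at position 0.

single 0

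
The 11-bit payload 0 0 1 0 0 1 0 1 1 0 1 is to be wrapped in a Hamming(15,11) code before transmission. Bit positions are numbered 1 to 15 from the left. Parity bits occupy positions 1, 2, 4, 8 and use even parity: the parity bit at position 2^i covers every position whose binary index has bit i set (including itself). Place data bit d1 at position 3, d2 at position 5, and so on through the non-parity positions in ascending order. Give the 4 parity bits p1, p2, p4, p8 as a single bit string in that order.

0100

Place data bits at non-power-of-two positions: b3=0, b5=0, b6=1, b7=0, b9=0, b10=1, b11=0, b12=1, b13=1, b14=0, b15=1.
p1 = XOR of data positions {3,5,7,9,11,13,15} = 0⊕0⊕0⊕0⊕0⊕1⊕1 = 0
p2 = XOR of data positions {3,6,7,10,11,14,15} = 0⊕1⊕0⊕1⊕0⊕0⊕1 = 1
p4 = XOR of data positions {5,6,7,12,13,14,15} = 0⊕1⊕0⊕1⊕1⊕0⊕1 = 0
p8 = XOR of data positions {9,10,11,12,13,14,15} = 0⊕1⊕0⊕1⊕1⊕0⊕1 = 0
Parity bits p1,p2,p4,p8 = 0100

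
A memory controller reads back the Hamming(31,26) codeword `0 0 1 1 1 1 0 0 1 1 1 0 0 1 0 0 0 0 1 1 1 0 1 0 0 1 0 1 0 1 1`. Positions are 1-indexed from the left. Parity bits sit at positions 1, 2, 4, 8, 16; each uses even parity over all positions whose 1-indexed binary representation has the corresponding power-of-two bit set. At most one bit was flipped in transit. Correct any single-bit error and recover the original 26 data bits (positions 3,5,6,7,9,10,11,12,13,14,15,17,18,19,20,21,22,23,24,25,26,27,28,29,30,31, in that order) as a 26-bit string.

11101110010001110100101011

s1: b1⊕b3⊕b5⊕b7⊕b9⊕b11⊕b13⊕b15⊕b17⊕b19⊕b21⊕b23⊕b25⊕b27⊕b29⊕b31 = 0⊕1⊕1⊕0⊕1⊕1⊕0⊕0⊕0⊕1⊕1⊕1⊕0⊕0⊕0⊕1 = 0
s2: b2⊕b3⊕b6⊕b7⊕b10⊕b11⊕b14⊕b15⊕b18⊕b19⊕b22⊕b23⊕b26⊕b27⊕b30⊕b31 = 0⊕1⊕1⊕0⊕1⊕1⊕1⊕0⊕0⊕1⊕0⊕1⊕1⊕0⊕1⊕1 = 0
s4: b4⊕b5⊕b6⊕b7⊕b12⊕b13⊕b14⊕b15⊕b20⊕b21⊕b22⊕b23⊕b28⊕b29⊕b30⊕b31 = 1⊕1⊕1⊕0⊕0⊕0⊕1⊕0⊕1⊕1⊕0⊕1⊕1⊕0⊕1⊕1 = 0
s8: b8⊕b9⊕b10⊕b11⊕b12⊕b13⊕b14⊕b15⊕b24⊕b25⊕b26⊕b27⊕b28⊕b29⊕b30⊕b31 = 0⊕1⊕1⊕1⊕0⊕0⊕1⊕0⊕0⊕0⊕1⊕0⊕1⊕0⊕1⊕1 = 0
s16: b16⊕b17⊕b18⊕b19⊕b20⊕b21⊕b22⊕b23⊕b24⊕b25⊕b26⊕b27⊕b28⊕b29⊕b30⊕b31 = 0⊕0⊕0⊕1⊕1⊕1⊕0⊕1⊕0⊕0⊕1⊕0⊕1⊕0⊕1⊕1 = 0
Syndrome (s16...s1) = 00000 → position 0 (no error).
No correction needed.
Data bits at positions 3,5,6,7,9,10,11,12,13,14,15,17,18,19,20,21,22,23,24,25,26,27,28,29,30,31: 11101110010001110100101011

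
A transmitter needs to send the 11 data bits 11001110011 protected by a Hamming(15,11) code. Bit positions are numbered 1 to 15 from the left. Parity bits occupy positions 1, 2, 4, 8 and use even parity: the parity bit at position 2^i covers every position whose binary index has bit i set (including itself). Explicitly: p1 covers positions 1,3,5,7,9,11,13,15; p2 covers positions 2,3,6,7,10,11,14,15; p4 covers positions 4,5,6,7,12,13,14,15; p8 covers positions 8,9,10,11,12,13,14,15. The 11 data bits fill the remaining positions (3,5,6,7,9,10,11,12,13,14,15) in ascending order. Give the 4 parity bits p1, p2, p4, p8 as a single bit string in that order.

Place data bits at non-power-of-two positions: b3=1, b5=1, b6=0, b7=0, b9=1, b10=1, b11=1, b12=0, b13=0, b14=1, b15=1.
p1 = XOR of data positions {3,5,7,9,11,13,15} = 1⊕1⊕0⊕1⊕1⊕0⊕1 = 1
p2 = XOR of data positions {3,6,7,10,11,14,15} = 1⊕0⊕0⊕1⊕1⊕1⊕1 = 1
p4 = XOR of data positions {5,6,7,12,13,14,15} = 1⊕0⊕0⊕0⊕0⊕1⊕1 = 1
p8 = XOR of data positions {9,10,11,12,13,14,15} = 1⊕1⊕1⊕0⊕0⊕1⊕1 = 1
Parity bits p1,p2,p4,p8 = 1111

1111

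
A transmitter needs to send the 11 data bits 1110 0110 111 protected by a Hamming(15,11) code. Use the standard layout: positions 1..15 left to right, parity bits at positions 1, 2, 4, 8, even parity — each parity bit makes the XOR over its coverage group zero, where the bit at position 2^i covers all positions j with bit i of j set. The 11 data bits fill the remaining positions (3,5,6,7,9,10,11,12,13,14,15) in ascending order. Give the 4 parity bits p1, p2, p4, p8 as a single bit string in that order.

1011

Place data bits at non-power-of-two positions: b3=1, b5=1, b6=1, b7=0, b9=0, b10=1, b11=1, b12=0, b13=1, b14=1, b15=1.
p1 = XOR of data positions {3,5,7,9,11,13,15} = 1⊕1⊕0⊕0⊕1⊕1⊕1 = 1
p2 = XOR of data positions {3,6,7,10,11,14,15} = 1⊕1⊕0⊕1⊕1⊕1⊕1 = 0
p4 = XOR of data positions {5,6,7,12,13,14,15} = 1⊕1⊕0⊕0⊕1⊕1⊕1 = 1
p8 = XOR of data positions {9,10,11,12,13,14,15} = 0⊕1⊕1⊕0⊕1⊕1⊕1 = 1
Parity bits p1,p2,p4,p8 = 1011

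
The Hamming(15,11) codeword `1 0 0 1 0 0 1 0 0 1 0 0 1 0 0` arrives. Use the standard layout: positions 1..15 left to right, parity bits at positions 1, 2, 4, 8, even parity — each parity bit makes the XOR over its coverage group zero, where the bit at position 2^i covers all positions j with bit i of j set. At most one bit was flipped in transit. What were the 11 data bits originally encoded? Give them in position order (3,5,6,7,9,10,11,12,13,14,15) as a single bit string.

01010100100

s1: b1⊕b3⊕b5⊕b7⊕b9⊕b11⊕b13⊕b15 = 1⊕0⊕0⊕1⊕0⊕0⊕1⊕0 = 1
s2: b2⊕b3⊕b6⊕b7⊕b10⊕b11⊕b14⊕b15 = 0⊕0⊕0⊕1⊕1⊕0⊕0⊕0 = 0
s4: b4⊕b5⊕b6⊕b7⊕b12⊕b13⊕b14⊕b15 = 1⊕0⊕0⊕1⊕0⊕1⊕0⊕0 = 1
s8: b8⊕b9⊕b10⊕b11⊕b12⊕b13⊕b14⊕b15 = 0⊕0⊕1⊕0⊕0⊕1⊕0⊕0 = 0
Syndrome (s8...s1) = 0101 → position 5.
Flip bit 5: corrected codeword = 100110100100100
Data bits at positions 3,5,6,7,9,10,11,12,13,14,15: 01010100100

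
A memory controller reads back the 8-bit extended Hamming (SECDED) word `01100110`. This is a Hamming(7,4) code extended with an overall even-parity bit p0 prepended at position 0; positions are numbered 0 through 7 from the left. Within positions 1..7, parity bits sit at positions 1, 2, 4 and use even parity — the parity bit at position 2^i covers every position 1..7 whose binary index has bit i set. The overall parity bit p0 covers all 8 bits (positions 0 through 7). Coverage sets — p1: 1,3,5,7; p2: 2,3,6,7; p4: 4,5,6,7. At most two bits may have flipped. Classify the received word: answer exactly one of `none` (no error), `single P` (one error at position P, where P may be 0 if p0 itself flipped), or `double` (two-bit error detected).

s1: b1⊕b3⊕b5⊕b7 = 1⊕0⊕1⊕0 = 0
s2: b2⊕b3⊕b6⊕b7 = 1⊕0⊕1⊕0 = 0
s4: b4⊕b5⊕b6⊕b7 = 0⊕1⊕1⊕0 = 0
Syndrome (s4...s1) = 000 → position 0 (no error).
Overall parity (XOR of all 8 bits, including p0): 0⊕1⊕1⊕0⊕0⊕1⊕1⊕0 = 0
Overall=0, syndrome position=0 → no error.

none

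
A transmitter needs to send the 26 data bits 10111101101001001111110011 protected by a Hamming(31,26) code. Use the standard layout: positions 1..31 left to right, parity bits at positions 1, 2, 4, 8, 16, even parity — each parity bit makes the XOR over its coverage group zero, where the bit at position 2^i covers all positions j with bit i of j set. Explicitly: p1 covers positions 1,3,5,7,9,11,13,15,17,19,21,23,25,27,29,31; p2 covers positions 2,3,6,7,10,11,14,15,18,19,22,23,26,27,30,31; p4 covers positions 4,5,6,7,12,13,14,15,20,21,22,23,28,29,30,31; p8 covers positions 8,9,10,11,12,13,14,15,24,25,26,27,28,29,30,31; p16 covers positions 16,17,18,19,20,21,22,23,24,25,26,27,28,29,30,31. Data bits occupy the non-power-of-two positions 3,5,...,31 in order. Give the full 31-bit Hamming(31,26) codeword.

0011011111011011001001111110011

Place data bits at non-power-of-two positions: b3=1, b5=0, b6=1, b7=1, b9=1, b10=1, b11=0, b12=1, b13=1, b14=0, b15=1, b17=0, b18=0, b19=1, b20=0, b21=0, b22=1, b23=1, b24=1, b25=1, b26=1, b27=1, b28=0, b29=0, b30=1, b31=1.
p1 = XOR of data positions {3,5,7,9,11,13,15,17,19,21,23,25,27,29,31} = 1⊕0⊕1⊕1⊕0⊕1⊕1⊕0⊕1⊕0⊕1⊕1⊕1⊕0⊕1 = 0
p2 = XOR of data positions {3,6,7,10,11,14,15,18,19,22,23,26,27,30,31} = 1⊕1⊕1⊕1⊕0⊕0⊕1⊕0⊕1⊕1⊕1⊕1⊕1⊕1⊕1 = 0
p4 = XOR of data positions {5,6,7,12,13,14,15,20,21,22,23,28,29,30,31} = 0⊕1⊕1⊕1⊕1⊕0⊕1⊕0⊕0⊕1⊕1⊕0⊕0⊕1⊕1 = 1
p8 = XOR of data positions {9,10,11,12,13,14,15,24,25,26,27,28,29,30,31} = 1⊕1⊕0⊕1⊕1⊕0⊕1⊕1⊕1⊕1⊕1⊕0⊕0⊕1⊕1 = 1
p16 = XOR of data positions {17,18,19,20,21,22,23,24,25,26,27,28,29,30,31} = 0⊕0⊕1⊕0⊕0⊕1⊕1⊕1⊕1⊕1⊕1⊕0⊕0⊕1⊕1 = 1
Codeword b1..b31 = 0011011111011011001001111110011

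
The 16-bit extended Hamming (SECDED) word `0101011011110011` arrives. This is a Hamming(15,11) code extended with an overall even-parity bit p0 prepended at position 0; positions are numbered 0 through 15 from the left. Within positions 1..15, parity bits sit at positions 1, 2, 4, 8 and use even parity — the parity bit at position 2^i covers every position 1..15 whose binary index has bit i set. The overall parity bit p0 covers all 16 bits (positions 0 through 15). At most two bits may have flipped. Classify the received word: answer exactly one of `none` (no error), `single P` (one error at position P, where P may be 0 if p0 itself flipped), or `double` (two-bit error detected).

none

s1: b1⊕b3⊕b5⊕b7⊕b9⊕b11⊕b13⊕b15 = 1⊕1⊕1⊕0⊕1⊕1⊕0⊕1 = 0
s2: b2⊕b3⊕b6⊕b7⊕b10⊕b11⊕b14⊕b15 = 0⊕1⊕1⊕0⊕1⊕1⊕1⊕1 = 0
s4: b4⊕b5⊕b6⊕b7⊕b12⊕b13⊕b14⊕b15 = 0⊕1⊕1⊕0⊕0⊕0⊕1⊕1 = 0
s8: b8⊕b9⊕b10⊕b11⊕b12⊕b13⊕b14⊕b15 = 1⊕1⊕1⊕1⊕0⊕0⊕1⊕1 = 0
Syndrome (s8...s1) = 0000 → position 0 (no error).
Overall parity (XOR of all 16 bits, including p0): 0⊕1⊕0⊕1⊕0⊕1⊕1⊕0⊕1⊕1⊕1⊕1⊕0⊕0⊕1⊕1 = 0
Overall=0, syndrome position=0 → no error.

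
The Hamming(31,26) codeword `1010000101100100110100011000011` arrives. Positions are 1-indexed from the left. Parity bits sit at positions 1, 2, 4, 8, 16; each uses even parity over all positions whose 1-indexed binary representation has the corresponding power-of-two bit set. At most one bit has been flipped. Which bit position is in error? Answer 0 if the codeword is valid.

18

s1: b1⊕b3⊕b5⊕b7⊕b9⊕b11⊕b13⊕b15⊕b17⊕b19⊕b21⊕b23⊕b25⊕b27⊕b29⊕b31 = 1⊕1⊕0⊕0⊕0⊕1⊕0⊕0⊕1⊕0⊕0⊕0⊕1⊕0⊕0⊕1 = 0
s2: b2⊕b3⊕b6⊕b7⊕b10⊕b11⊕b14⊕b15⊕b18⊕b19⊕b22⊕b23⊕b26⊕b27⊕b30⊕b31 = 0⊕1⊕0⊕0⊕1⊕1⊕1⊕0⊕1⊕0⊕0⊕0⊕0⊕0⊕1⊕1 = 1
s4: b4⊕b5⊕b6⊕b7⊕b12⊕b13⊕b14⊕b15⊕b20⊕b21⊕b22⊕b23⊕b28⊕b29⊕b30⊕b31 = 0⊕0⊕0⊕0⊕0⊕0⊕1⊕0⊕1⊕0⊕0⊕0⊕0⊕0⊕1⊕1 = 0
s8: b8⊕b9⊕b10⊕b11⊕b12⊕b13⊕b14⊕b15⊕b24⊕b25⊕b26⊕b27⊕b28⊕b29⊕b30⊕b31 = 1⊕0⊕1⊕1⊕0⊕0⊕1⊕0⊕1⊕1⊕0⊕0⊕0⊕0⊕1⊕1 = 0
s16: b16⊕b17⊕b18⊕b19⊕b20⊕b21⊕b22⊕b23⊕b24⊕b25⊕b26⊕b27⊕b28⊕b29⊕b30⊕b31 = 0⊕1⊕1⊕0⊕1⊕0⊕0⊕0⊕1⊕1⊕0⊕0⊕0⊕0⊕1⊕1 = 1
Syndrome (s16...s1) = 10010 → position 18.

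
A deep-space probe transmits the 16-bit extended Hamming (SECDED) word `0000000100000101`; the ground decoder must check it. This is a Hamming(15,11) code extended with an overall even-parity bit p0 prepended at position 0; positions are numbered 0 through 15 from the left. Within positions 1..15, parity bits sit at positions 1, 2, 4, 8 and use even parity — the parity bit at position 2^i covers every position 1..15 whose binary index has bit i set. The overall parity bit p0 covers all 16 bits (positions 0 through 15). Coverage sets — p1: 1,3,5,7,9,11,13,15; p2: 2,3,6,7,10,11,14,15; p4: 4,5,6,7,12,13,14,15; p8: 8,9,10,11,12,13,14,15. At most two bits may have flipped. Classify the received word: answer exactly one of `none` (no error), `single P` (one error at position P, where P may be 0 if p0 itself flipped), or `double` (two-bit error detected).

single 5

s1: b1⊕b3⊕b5⊕b7⊕b9⊕b11⊕b13⊕b15 = 0⊕0⊕0⊕1⊕0⊕0⊕1⊕1 = 1
s2: b2⊕b3⊕b6⊕b7⊕b10⊕b11⊕b14⊕b15 = 0⊕0⊕0⊕1⊕0⊕0⊕0⊕1 = 0
s4: b4⊕b5⊕b6⊕b7⊕b12⊕b13⊕b14⊕b15 = 0⊕0⊕0⊕1⊕0⊕1⊕0⊕1 = 1
s8: b8⊕b9⊕b10⊕b11⊕b12⊕b13⊕b14⊕b15 = 0⊕0⊕0⊕0⊕0⊕1⊕0⊕1 = 0
Syndrome (s8...s1) = 0101 → position 5.
Overall parity (XOR of all 16 bits, including p0): 0⊕0⊕0⊕0⊕0⊕0⊕0⊕1⊕0⊕0⊕0⊕0⊕0⊕1⊕0⊕1 = 1
Overall=1, syndrome position=5 → single-bit error at position 5.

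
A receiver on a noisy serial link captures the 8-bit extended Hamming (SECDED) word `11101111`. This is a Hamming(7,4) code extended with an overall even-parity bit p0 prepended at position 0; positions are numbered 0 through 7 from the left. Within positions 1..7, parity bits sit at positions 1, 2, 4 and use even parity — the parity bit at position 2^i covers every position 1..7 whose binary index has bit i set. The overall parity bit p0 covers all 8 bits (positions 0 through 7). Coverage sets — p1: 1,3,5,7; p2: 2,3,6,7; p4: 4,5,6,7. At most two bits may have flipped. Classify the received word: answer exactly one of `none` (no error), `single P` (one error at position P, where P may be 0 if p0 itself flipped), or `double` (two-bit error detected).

s1: b1⊕b3⊕b5⊕b7 = 1⊕0⊕1⊕1 = 1
s2: b2⊕b3⊕b6⊕b7 = 1⊕0⊕1⊕1 = 1
s4: b4⊕b5⊕b6⊕b7 = 1⊕1⊕1⊕1 = 0
Syndrome (s4...s1) = 011 → position 3.
Overall parity (XOR of all 8 bits, including p0): 1⊕1⊕1⊕0⊕1⊕1⊕1⊕1 = 1
Overall=1, syndrome position=3 → single-bit error at position 3.

single 3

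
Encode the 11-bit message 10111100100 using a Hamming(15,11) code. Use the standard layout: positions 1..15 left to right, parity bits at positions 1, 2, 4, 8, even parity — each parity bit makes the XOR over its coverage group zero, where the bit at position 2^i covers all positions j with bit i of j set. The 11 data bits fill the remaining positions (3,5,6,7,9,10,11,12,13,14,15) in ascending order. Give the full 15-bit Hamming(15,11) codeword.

001101111100100

Place data bits at non-power-of-two positions: b3=1, b5=0, b6=1, b7=1, b9=1, b10=1, b11=0, b12=0, b13=1, b14=0, b15=0.
p1 = XOR of data positions {3,5,7,9,11,13,15} = 1⊕0⊕1⊕1⊕0⊕1⊕0 = 0
p2 = XOR of data positions {3,6,7,10,11,14,15} = 1⊕1⊕1⊕1⊕0⊕0⊕0 = 0
p4 = XOR of data positions {5,6,7,12,13,14,15} = 0⊕1⊕1⊕0⊕1⊕0⊕0 = 1
p8 = XOR of data positions {9,10,11,12,13,14,15} = 1⊕1⊕0⊕0⊕1⊕0⊕0 = 1
Codeword b1..b15 = 001101111100100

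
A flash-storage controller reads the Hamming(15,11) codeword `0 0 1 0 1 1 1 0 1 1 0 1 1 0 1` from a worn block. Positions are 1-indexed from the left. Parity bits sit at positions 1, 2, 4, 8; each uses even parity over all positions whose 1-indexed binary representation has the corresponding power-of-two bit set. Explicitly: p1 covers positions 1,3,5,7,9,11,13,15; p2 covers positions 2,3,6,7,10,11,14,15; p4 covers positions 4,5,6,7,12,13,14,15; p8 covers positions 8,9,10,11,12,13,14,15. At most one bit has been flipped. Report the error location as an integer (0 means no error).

10

s1: b1⊕b3⊕b5⊕b7⊕b9⊕b11⊕b13⊕b15 = 0⊕1⊕1⊕1⊕1⊕0⊕1⊕1 = 0
s2: b2⊕b3⊕b6⊕b7⊕b10⊕b11⊕b14⊕b15 = 0⊕1⊕1⊕1⊕1⊕0⊕0⊕1 = 1
s4: b4⊕b5⊕b6⊕b7⊕b12⊕b13⊕b14⊕b15 = 0⊕1⊕1⊕1⊕1⊕1⊕0⊕1 = 0
s8: b8⊕b9⊕b10⊕b11⊕b12⊕b13⊕b14⊕b15 = 0⊕1⊕1⊕0⊕1⊕1⊕0⊕1 = 1
Syndrome (s8...s1) = 1010 → position 10.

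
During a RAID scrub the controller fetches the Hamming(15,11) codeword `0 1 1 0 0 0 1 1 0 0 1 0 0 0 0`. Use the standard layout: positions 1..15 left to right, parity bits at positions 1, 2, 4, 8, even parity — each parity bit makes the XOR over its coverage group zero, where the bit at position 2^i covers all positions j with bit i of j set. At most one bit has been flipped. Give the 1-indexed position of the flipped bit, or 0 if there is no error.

s1: b1⊕b3⊕b5⊕b7⊕b9⊕b11⊕b13⊕b15 = 0⊕1⊕0⊕1⊕0⊕1⊕0⊕0 = 1
s2: b2⊕b3⊕b6⊕b7⊕b10⊕b11⊕b14⊕b15 = 1⊕1⊕0⊕1⊕0⊕1⊕0⊕0 = 0
s4: b4⊕b5⊕b6⊕b7⊕b12⊕b13⊕b14⊕b15 = 0⊕0⊕0⊕1⊕0⊕0⊕0⊕0 = 1
s8: b8⊕b9⊕b10⊕b11⊕b12⊕b13⊕b14⊕b15 = 1⊕0⊕0⊕1⊕0⊕0⊕0⊕0 = 0
Syndrome (s8...s1) = 0101 → position 5.

5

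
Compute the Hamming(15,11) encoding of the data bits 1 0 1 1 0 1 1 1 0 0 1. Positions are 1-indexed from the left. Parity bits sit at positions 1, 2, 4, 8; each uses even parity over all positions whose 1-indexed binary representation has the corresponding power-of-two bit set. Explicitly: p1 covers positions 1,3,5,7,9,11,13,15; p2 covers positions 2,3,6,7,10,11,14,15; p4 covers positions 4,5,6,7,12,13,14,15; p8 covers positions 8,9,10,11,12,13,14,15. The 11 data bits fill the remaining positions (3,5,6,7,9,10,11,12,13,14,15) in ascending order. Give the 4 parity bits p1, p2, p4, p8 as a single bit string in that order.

0000

Place data bits at non-power-of-two positions: b3=1, b5=0, b6=1, b7=1, b9=0, b10=1, b11=1, b12=1, b13=0, b14=0, b15=1.
p1 = XOR of data positions {3,5,7,9,11,13,15} = 1⊕0⊕1⊕0⊕1⊕0⊕1 = 0
p2 = XOR of data positions {3,6,7,10,11,14,15} = 1⊕1⊕1⊕1⊕1⊕0⊕1 = 0
p4 = XOR of data positions {5,6,7,12,13,14,15} = 0⊕1⊕1⊕1⊕0⊕0⊕1 = 0
p8 = XOR of data positions {9,10,11,12,13,14,15} = 0⊕1⊕1⊕1⊕0⊕0⊕1 = 0
Parity bits p1,p2,p4,p8 = 0000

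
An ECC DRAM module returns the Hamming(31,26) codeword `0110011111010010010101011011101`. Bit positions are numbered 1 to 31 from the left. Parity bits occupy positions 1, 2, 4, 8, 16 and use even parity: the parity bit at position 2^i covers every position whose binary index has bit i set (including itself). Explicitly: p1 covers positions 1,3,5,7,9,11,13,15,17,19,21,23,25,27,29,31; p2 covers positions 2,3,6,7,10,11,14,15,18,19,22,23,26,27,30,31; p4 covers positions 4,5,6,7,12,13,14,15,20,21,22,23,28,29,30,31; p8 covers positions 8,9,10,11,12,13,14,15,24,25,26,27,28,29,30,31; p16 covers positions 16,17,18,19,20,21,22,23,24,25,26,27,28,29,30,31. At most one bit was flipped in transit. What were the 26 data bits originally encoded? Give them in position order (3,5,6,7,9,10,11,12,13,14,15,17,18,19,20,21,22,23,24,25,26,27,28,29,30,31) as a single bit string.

s1: b1⊕b3⊕b5⊕b7⊕b9⊕b11⊕b13⊕b15⊕b17⊕b19⊕b21⊕b23⊕b25⊕b27⊕b29⊕b31 = 0⊕1⊕0⊕1⊕1⊕0⊕0⊕1⊕0⊕0⊕0⊕0⊕1⊕1⊕1⊕1 = 0
s2: b2⊕b3⊕b6⊕b7⊕b10⊕b11⊕b14⊕b15⊕b18⊕b19⊕b22⊕b23⊕b26⊕b27⊕b30⊕b31 = 1⊕1⊕1⊕1⊕1⊕0⊕0⊕1⊕1⊕0⊕1⊕0⊕0⊕1⊕0⊕1 = 0
s4: b4⊕b5⊕b6⊕b7⊕b12⊕b13⊕b14⊕b15⊕b20⊕b21⊕b22⊕b23⊕b28⊕b29⊕b30⊕b31 = 0⊕0⊕1⊕1⊕1⊕0⊕0⊕1⊕1⊕0⊕1⊕0⊕1⊕1⊕0⊕1 = 1
s8: b8⊕b9⊕b10⊕b11⊕b12⊕b13⊕b14⊕b15⊕b24⊕b25⊕b26⊕b27⊕b28⊕b29⊕b30⊕b31 = 1⊕1⊕1⊕0⊕1⊕0⊕0⊕1⊕1⊕1⊕0⊕1⊕1⊕1⊕0⊕1 = 1
s16: b16⊕b17⊕b18⊕b19⊕b20⊕b21⊕b22⊕b23⊕b24⊕b25⊕b26⊕b27⊕b28⊕b29⊕b30⊕b31 = 0⊕0⊕1⊕0⊕1⊕0⊕1⊕0⊕1⊕1⊕0⊕1⊕1⊕1⊕0⊕1 = 1
Syndrome (s16...s1) = 11100 → position 28.
Flip bit 28: corrected codeword = 0110011111010010010101011010101
Data bits at positions 3,5,6,7,9,10,11,12,13,14,15,17,18,19,20,21,22,23,24,25,26,27,28,29,30,31: 10111101001010101011010101

10111101001010101011010101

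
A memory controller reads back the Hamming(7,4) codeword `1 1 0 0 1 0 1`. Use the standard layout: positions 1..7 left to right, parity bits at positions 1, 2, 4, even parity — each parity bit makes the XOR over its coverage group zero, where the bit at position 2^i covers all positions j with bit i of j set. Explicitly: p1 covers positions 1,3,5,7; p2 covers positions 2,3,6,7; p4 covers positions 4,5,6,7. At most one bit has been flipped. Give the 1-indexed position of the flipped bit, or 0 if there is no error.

s1: b1⊕b3⊕b5⊕b7 = 1⊕0⊕1⊕1 = 1
s2: b2⊕b3⊕b6⊕b7 = 1⊕0⊕0⊕1 = 0
s4: b4⊕b5⊕b6⊕b7 = 0⊕1⊕0⊕1 = 0
Syndrome (s4...s1) = 001 → position 1.

1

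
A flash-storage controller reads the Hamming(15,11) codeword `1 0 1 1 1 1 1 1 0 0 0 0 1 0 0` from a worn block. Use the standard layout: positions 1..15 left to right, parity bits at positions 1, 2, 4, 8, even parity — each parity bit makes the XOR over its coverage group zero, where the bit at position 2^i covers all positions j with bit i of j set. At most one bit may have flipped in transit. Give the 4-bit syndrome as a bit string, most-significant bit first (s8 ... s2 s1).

0111

s1: b1⊕b3⊕b5⊕b7⊕b9⊕b11⊕b13⊕b15 = 1⊕1⊕1⊕1⊕0⊕0⊕1⊕0 = 1
s2: b2⊕b3⊕b6⊕b7⊕b10⊕b11⊕b14⊕b15 = 0⊕1⊕1⊕1⊕0⊕0⊕0⊕0 = 1
s4: b4⊕b5⊕b6⊕b7⊕b12⊕b13⊕b14⊕b15 = 1⊕1⊕1⊕1⊕0⊕1⊕0⊕0 = 1
s8: b8⊕b9⊕b10⊕b11⊕b12⊕b13⊕b14⊕b15 = 1⊕0⊕0⊕0⊕0⊕1⊕0⊕0 = 0
Syndrome (s8...s1) = 0111 → position 7.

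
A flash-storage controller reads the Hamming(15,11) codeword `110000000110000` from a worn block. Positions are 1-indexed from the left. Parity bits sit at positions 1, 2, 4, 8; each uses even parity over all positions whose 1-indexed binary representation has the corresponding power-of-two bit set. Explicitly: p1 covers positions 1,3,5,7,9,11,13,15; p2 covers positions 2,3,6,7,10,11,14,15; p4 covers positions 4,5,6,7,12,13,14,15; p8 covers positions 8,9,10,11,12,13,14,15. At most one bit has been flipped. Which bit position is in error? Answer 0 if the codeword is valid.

s1: b1⊕b3⊕b5⊕b7⊕b9⊕b11⊕b13⊕b15 = 1⊕0⊕0⊕0⊕0⊕1⊕0⊕0 = 0
s2: b2⊕b3⊕b6⊕b7⊕b10⊕b11⊕b14⊕b15 = 1⊕0⊕0⊕0⊕1⊕1⊕0⊕0 = 1
s4: b4⊕b5⊕b6⊕b7⊕b12⊕b13⊕b14⊕b15 = 0⊕0⊕0⊕0⊕0⊕0⊕0⊕0 = 0
s8: b8⊕b9⊕b10⊕b11⊕b12⊕b13⊕b14⊕b15 = 0⊕0⊕1⊕1⊕0⊕0⊕0⊕0 = 0
Syndrome (s8...s1) = 0010 → position 2.

2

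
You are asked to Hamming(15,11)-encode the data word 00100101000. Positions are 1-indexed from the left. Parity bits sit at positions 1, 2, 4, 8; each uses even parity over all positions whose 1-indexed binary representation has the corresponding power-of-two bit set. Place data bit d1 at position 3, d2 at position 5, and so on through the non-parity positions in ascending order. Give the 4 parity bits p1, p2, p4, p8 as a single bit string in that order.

Place data bits at non-power-of-two positions: b3=0, b5=0, b6=1, b7=0, b9=0, b10=1, b11=0, b12=1, b13=0, b14=0, b15=0.
p1 = XOR of data positions {3,5,7,9,11,13,15} = 0⊕0⊕0⊕0⊕0⊕0⊕0 = 0
p2 = XOR of data positions {3,6,7,10,11,14,15} = 0⊕1⊕0⊕1⊕0⊕0⊕0 = 0
p4 = XOR of data positions {5,6,7,12,13,14,15} = 0⊕1⊕0⊕1⊕0⊕0⊕0 = 0
p8 = XOR of data positions {9,10,11,12,13,14,15} = 0⊕1⊕0⊕1⊕0⊕0⊕0 = 0
Parity bits p1,p2,p4,p8 = 0000

0000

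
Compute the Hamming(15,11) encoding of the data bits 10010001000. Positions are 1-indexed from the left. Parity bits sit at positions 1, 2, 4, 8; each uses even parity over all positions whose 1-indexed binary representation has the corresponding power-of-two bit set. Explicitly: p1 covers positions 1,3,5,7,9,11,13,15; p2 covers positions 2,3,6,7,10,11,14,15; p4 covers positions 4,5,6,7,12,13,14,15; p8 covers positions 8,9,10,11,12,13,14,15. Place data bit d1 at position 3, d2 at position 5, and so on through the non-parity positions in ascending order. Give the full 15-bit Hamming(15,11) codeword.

Place data bits at non-power-of-two positions: b3=1, b5=0, b6=0, b7=1, b9=0, b10=0, b11=0, b12=1, b13=0, b14=0, b15=0.
p1 = XOR of data positions {3,5,7,9,11,13,15} = 1⊕0⊕1⊕0⊕0⊕0⊕0 = 0
p2 = XOR of data positions {3,6,7,10,11,14,15} = 1⊕0⊕1⊕0⊕0⊕0⊕0 = 0
p4 = XOR of data positions {5,6,7,12,13,14,15} = 0⊕0⊕1⊕1⊕0⊕0⊕0 = 0
p8 = XOR of data positions {9,10,11,12,13,14,15} = 0⊕0⊕0⊕1⊕0⊕0⊕0 = 1
Codeword b1..b15 = 001000110001000

001000110001000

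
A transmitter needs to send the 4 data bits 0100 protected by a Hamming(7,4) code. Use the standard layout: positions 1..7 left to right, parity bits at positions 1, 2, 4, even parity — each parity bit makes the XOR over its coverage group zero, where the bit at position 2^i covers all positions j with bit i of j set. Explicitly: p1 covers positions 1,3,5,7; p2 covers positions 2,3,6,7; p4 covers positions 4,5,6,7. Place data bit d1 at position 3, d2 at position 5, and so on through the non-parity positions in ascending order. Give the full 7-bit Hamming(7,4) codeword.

1001100

Place data bits at non-power-of-two positions: b3=0, b5=1, b6=0, b7=0.
p1 = XOR of data positions {3,5,7} = 0⊕1⊕0 = 1
p2 = XOR of data positions {3,6,7} = 0⊕0⊕0 = 0
p4 = XOR of data positions {5,6,7} = 1⊕0⊕0 = 1
Codeword b1..b7 = 1001100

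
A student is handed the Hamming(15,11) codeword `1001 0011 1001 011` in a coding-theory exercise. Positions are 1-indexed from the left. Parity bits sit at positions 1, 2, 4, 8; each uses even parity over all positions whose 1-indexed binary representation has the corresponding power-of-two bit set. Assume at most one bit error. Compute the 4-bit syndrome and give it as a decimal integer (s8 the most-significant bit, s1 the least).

s1: b1⊕b3⊕b5⊕b7⊕b9⊕b11⊕b13⊕b15 = 1⊕0⊕0⊕1⊕1⊕0⊕0⊕1 = 0
s2: b2⊕b3⊕b6⊕b7⊕b10⊕b11⊕b14⊕b15 = 0⊕0⊕0⊕1⊕0⊕0⊕1⊕1 = 1
s4: b4⊕b5⊕b6⊕b7⊕b12⊕b13⊕b14⊕b15 = 1⊕0⊕0⊕1⊕1⊕0⊕1⊕1 = 1
s8: b8⊕b9⊕b10⊕b11⊕b12⊕b13⊕b14⊕b15 = 1⊕1⊕0⊕0⊕1⊕0⊕1⊕1 = 1
Syndrome (s8...s1) = 1110 → position 14.

14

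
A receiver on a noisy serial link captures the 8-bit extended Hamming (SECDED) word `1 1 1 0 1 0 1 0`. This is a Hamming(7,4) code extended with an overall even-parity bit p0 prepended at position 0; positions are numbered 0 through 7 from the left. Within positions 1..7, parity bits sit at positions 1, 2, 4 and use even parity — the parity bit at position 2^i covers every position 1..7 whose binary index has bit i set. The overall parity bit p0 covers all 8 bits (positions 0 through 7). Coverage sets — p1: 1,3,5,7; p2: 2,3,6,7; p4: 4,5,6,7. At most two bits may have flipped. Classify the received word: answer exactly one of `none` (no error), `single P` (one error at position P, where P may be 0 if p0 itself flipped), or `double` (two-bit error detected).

s1: b1⊕b3⊕b5⊕b7 = 1⊕0⊕0⊕0 = 1
s2: b2⊕b3⊕b6⊕b7 = 1⊕0⊕1⊕0 = 0
s4: b4⊕b5⊕b6⊕b7 = 1⊕0⊕1⊕0 = 0
Syndrome (s4...s1) = 001 → position 1.
Overall parity (XOR of all 8 bits, including p0): 1⊕1⊕1⊕0⊕1⊕0⊕1⊕0 = 1
Overall=1, syndrome position=1 → single-bit error at position 1.

single 1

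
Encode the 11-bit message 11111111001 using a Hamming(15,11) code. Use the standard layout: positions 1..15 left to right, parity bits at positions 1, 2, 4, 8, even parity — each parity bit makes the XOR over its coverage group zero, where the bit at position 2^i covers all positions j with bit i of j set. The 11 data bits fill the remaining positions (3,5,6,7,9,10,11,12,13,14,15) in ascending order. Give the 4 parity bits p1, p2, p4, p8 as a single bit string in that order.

0011

Place data bits at non-power-of-two positions: b3=1, b5=1, b6=1, b7=1, b9=1, b10=1, b11=1, b12=1, b13=0, b14=0, b15=1.
p1 = XOR of data positions {3,5,7,9,11,13,15} = 1⊕1⊕1⊕1⊕1⊕0⊕1 = 0
p2 = XOR of data positions {3,6,7,10,11,14,15} = 1⊕1⊕1⊕1⊕1⊕0⊕1 = 0
p4 = XOR of data positions {5,6,7,12,13,14,15} = 1⊕1⊕1⊕1⊕0⊕0⊕1 = 1
p8 = XOR of data positions {9,10,11,12,13,14,15} = 1⊕1⊕1⊕1⊕0⊕0⊕1 = 1
Parity bits p1,p2,p4,p8 = 0011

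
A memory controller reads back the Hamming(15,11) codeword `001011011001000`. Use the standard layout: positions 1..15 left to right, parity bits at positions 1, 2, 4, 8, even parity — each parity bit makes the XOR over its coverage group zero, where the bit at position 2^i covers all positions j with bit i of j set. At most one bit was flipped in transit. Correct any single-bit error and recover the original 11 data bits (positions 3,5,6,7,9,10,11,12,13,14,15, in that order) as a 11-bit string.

s1: b1⊕b3⊕b5⊕b7⊕b9⊕b11⊕b13⊕b15 = 0⊕1⊕1⊕0⊕1⊕0⊕0⊕0 = 1
s2: b2⊕b3⊕b6⊕b7⊕b10⊕b11⊕b14⊕b15 = 0⊕1⊕1⊕0⊕0⊕0⊕0⊕0 = 0
s4: b4⊕b5⊕b6⊕b7⊕b12⊕b13⊕b14⊕b15 = 0⊕1⊕1⊕0⊕1⊕0⊕0⊕0 = 1
s8: b8⊕b9⊕b10⊕b11⊕b12⊕b13⊕b14⊕b15 = 1⊕1⊕0⊕0⊕1⊕0⊕0⊕0 = 1
Syndrome (s8...s1) = 1101 → position 13.
Flip bit 13: corrected codeword = 001011011001100
Data bits at positions 3,5,6,7,9,10,11,12,13,14,15: 11101001100

11101001100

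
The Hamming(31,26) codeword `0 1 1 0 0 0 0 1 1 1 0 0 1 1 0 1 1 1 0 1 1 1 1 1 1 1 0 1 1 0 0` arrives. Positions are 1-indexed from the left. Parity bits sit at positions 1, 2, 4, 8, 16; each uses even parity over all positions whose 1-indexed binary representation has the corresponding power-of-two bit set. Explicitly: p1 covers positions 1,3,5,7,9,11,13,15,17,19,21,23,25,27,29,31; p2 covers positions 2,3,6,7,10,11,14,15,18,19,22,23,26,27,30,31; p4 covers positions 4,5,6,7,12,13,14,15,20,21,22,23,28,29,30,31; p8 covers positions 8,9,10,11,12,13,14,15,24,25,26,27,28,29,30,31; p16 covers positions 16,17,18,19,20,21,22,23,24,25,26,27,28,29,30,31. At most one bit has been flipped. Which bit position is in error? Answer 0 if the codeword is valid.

0

s1: b1⊕b3⊕b5⊕b7⊕b9⊕b11⊕b13⊕b15⊕b17⊕b19⊕b21⊕b23⊕b25⊕b27⊕b29⊕b31 = 0⊕1⊕0⊕0⊕1⊕0⊕1⊕0⊕1⊕0⊕1⊕1⊕1⊕0⊕1⊕0 = 0
s2: b2⊕b3⊕b6⊕b7⊕b10⊕b11⊕b14⊕b15⊕b18⊕b19⊕b22⊕b23⊕b26⊕b27⊕b30⊕b31 = 1⊕1⊕0⊕0⊕1⊕0⊕1⊕0⊕1⊕0⊕1⊕1⊕1⊕0⊕0⊕0 = 0
s4: b4⊕b5⊕b6⊕b7⊕b12⊕b13⊕b14⊕b15⊕b20⊕b21⊕b22⊕b23⊕b28⊕b29⊕b30⊕b31 = 0⊕0⊕0⊕0⊕0⊕1⊕1⊕0⊕1⊕1⊕1⊕1⊕1⊕1⊕0⊕0 = 0
s8: b8⊕b9⊕b10⊕b11⊕b12⊕b13⊕b14⊕b15⊕b24⊕b25⊕b26⊕b27⊕b28⊕b29⊕b30⊕b31 = 1⊕1⊕1⊕0⊕0⊕1⊕1⊕0⊕1⊕1⊕1⊕0⊕1⊕1⊕0⊕0 = 0
s16: b16⊕b17⊕b18⊕b19⊕b20⊕b21⊕b22⊕b23⊕b24⊕b25⊕b26⊕b27⊕b28⊕b29⊕b30⊕b31 = 1⊕1⊕1⊕0⊕1⊕1⊕1⊕1⊕1⊕1⊕1⊕0⊕1⊕1⊕0⊕0 = 0
Syndrome (s16...s1) = 00000 → position 0 (no error).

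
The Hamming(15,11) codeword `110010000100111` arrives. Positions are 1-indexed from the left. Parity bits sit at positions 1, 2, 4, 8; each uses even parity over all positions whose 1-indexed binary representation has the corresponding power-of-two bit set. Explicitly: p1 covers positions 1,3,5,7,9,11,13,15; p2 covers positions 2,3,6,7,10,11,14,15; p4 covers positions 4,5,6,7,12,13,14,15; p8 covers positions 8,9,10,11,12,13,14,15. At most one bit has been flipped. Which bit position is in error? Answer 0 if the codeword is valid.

s1: b1⊕b3⊕b5⊕b7⊕b9⊕b11⊕b13⊕b15 = 1⊕0⊕1⊕0⊕0⊕0⊕1⊕1 = 0
s2: b2⊕b3⊕b6⊕b7⊕b10⊕b11⊕b14⊕b15 = 1⊕0⊕0⊕0⊕1⊕0⊕1⊕1 = 0
s4: b4⊕b5⊕b6⊕b7⊕b12⊕b13⊕b14⊕b15 = 0⊕1⊕0⊕0⊕0⊕1⊕1⊕1 = 0
s8: b8⊕b9⊕b10⊕b11⊕b12⊕b13⊕b14⊕b15 = 0⊕0⊕1⊕0⊕0⊕1⊕1⊕1 = 0
Syndrome (s8...s1) = 0000 → position 0 (no error).

0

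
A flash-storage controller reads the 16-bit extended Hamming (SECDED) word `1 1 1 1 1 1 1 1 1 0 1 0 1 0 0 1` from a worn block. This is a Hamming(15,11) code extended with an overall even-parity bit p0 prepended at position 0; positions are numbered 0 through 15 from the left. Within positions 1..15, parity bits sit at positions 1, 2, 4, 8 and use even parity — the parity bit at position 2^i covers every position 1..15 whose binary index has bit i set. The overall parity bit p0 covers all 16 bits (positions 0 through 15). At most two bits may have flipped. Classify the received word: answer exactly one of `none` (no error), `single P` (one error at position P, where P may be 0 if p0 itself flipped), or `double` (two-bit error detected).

double

s1: b1⊕b3⊕b5⊕b7⊕b9⊕b11⊕b13⊕b15 = 1⊕1⊕1⊕1⊕0⊕0⊕0⊕1 = 1
s2: b2⊕b3⊕b6⊕b7⊕b10⊕b11⊕b14⊕b15 = 1⊕1⊕1⊕1⊕1⊕0⊕0⊕1 = 0
s4: b4⊕b5⊕b6⊕b7⊕b12⊕b13⊕b14⊕b15 = 1⊕1⊕1⊕1⊕1⊕0⊕0⊕1 = 0
s8: b8⊕b9⊕b10⊕b11⊕b12⊕b13⊕b14⊕b15 = 1⊕0⊕1⊕0⊕1⊕0⊕0⊕1 = 0
Syndrome (s8...s1) = 0001 → position 1.
Overall parity (XOR of all 16 bits, including p0): 1⊕1⊕1⊕1⊕1⊕1⊕1⊕1⊕1⊕0⊕1⊕0⊕1⊕0⊕0⊕1 = 0
Overall=0, syndrome position=1 → double-bit error detected (uncorrectable).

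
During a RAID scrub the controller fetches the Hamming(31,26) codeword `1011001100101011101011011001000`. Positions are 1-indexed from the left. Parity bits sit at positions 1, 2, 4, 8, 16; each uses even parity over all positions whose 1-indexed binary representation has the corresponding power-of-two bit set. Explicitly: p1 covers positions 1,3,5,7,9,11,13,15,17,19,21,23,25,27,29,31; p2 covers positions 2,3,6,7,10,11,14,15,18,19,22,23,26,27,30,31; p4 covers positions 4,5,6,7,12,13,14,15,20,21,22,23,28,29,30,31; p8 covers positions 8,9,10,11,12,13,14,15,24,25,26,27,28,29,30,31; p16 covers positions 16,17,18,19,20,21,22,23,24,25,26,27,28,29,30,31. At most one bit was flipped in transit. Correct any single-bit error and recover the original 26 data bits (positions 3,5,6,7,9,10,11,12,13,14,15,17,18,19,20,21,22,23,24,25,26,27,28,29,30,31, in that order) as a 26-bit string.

10010011101101011011001000

s1: b1⊕b3⊕b5⊕b7⊕b9⊕b11⊕b13⊕b15⊕b17⊕b19⊕b21⊕b23⊕b25⊕b27⊕b29⊕b31 = 1⊕1⊕0⊕1⊕0⊕1⊕1⊕1⊕1⊕1⊕1⊕0⊕1⊕0⊕0⊕0 = 0
s2: b2⊕b3⊕b6⊕b7⊕b10⊕b11⊕b14⊕b15⊕b18⊕b19⊕b22⊕b23⊕b26⊕b27⊕b30⊕b31 = 0⊕1⊕0⊕1⊕0⊕1⊕0⊕1⊕0⊕1⊕1⊕0⊕0⊕0⊕0⊕0 = 0
s4: b4⊕b5⊕b6⊕b7⊕b12⊕b13⊕b14⊕b15⊕b20⊕b21⊕b22⊕b23⊕b28⊕b29⊕b30⊕b31 = 1⊕0⊕0⊕1⊕0⊕1⊕0⊕1⊕0⊕1⊕1⊕0⊕1⊕0⊕0⊕0 = 1
s8: b8⊕b9⊕b10⊕b11⊕b12⊕b13⊕b14⊕b15⊕b24⊕b25⊕b26⊕b27⊕b28⊕b29⊕b30⊕b31 = 1⊕0⊕0⊕1⊕0⊕1⊕0⊕1⊕1⊕1⊕0⊕0⊕1⊕0⊕0⊕0 = 1
s16: b16⊕b17⊕b18⊕b19⊕b20⊕b21⊕b22⊕b23⊕b24⊕b25⊕b26⊕b27⊕b28⊕b29⊕b30⊕b31 = 1⊕1⊕0⊕1⊕0⊕1⊕1⊕0⊕1⊕1⊕0⊕0⊕1⊕0⊕0⊕0 = 0
Syndrome (s16...s1) = 01100 → position 12.
Flip bit 12: corrected codeword = 1011001100111011101011011001000
Data bits at positions 3,5,6,7,9,10,11,12,13,14,15,17,18,19,20,21,22,23,24,25,26,27,28,29,30,31: 10010011101101011011001000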